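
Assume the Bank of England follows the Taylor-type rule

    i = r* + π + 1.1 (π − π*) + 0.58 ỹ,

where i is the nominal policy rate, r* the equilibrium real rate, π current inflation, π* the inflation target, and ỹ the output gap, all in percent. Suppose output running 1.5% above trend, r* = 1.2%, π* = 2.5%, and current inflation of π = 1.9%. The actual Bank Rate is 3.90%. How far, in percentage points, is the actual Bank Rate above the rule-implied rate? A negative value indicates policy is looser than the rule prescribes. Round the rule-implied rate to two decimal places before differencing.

Output 1.5% above potential → ỹ = 1.5.
i = 1.2 + 1.9 + 1.1 × (1.9 − 2.5) + 0.58 × 1.5
   = 1.2 + 1.9 − 0.66 + 0.87 = 3.31
Deviation = 3.90 − 3.31 = 0.59 pp.

0.59 pp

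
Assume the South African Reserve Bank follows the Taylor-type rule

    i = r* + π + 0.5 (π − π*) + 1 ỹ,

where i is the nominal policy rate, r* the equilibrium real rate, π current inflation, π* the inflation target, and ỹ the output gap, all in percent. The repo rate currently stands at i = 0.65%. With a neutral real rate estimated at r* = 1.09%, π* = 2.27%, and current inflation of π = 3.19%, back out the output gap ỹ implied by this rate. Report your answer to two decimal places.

1 ỹ = 0.65 − 1.09 − 3.19 − 0.5 × (3.19 − 2.27) = -4.09
ỹ = -4.09 / 1 = -4.09

-4.09%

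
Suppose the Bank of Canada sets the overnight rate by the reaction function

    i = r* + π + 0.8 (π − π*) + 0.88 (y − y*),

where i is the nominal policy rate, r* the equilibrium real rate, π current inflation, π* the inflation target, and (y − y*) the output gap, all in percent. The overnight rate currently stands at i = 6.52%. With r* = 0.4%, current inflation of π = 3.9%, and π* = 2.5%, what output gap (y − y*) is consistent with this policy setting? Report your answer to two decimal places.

1.25%

0.88 (y − y*) = 6.52 − 0.4 − 3.9 − 0.8 × (3.9 − 2.5) = 1.1
(y − y*) = 1.1 / 0.88 = 1.25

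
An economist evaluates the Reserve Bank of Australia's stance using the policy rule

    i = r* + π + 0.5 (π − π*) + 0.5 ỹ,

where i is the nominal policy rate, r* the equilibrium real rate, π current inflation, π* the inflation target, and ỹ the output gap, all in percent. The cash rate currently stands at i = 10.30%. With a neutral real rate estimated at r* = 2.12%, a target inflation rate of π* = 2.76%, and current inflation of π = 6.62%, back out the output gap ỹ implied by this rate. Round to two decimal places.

-0.74%

0.5 ỹ = 10.30 − 2.12 − 6.62 − 0.5 × (6.62 − 2.76) = -0.37
ỹ = -0.37 / 0.5 = -0.74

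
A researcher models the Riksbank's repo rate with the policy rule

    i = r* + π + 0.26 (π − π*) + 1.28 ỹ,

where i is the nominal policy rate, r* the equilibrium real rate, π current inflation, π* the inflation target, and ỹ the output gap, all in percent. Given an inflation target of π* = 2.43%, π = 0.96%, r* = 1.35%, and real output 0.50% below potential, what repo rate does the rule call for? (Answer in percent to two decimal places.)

Output 0.50% below potential → ỹ = -0.50.
i = 1.35 + 0.96 + 0.26 × (0.96 − 2.43) + 1.28 × (-0.50)
   = 1.35 + 0.96 − 0.3822 − 0.64 = 1.29

1.29%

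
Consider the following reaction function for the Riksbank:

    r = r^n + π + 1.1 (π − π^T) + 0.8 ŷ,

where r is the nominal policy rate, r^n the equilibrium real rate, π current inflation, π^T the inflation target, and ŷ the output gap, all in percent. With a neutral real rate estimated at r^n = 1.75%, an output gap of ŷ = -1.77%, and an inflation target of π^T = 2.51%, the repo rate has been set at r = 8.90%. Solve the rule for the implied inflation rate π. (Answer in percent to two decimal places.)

5.39%

Collecting π: r = r^n + (1 + 1.1) π − 1.1 π^T + 0.8 ŷ
2.1 π = 8.90 − 1.75 + 1.1 × 2.51 − 0.8 × (-1.77) = 11.327
π = 11.327 / 2.1 = 5.39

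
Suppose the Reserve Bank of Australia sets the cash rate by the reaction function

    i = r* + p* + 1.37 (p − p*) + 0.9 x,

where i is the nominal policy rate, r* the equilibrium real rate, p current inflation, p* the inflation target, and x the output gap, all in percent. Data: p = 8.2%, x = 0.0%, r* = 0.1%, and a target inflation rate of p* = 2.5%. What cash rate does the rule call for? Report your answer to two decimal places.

i = 0.1 + 2.5 + 1.37 × (8.2 − 2.5) + 0.9 × 0.0
   = 0.1 + 2.5 + 7.809 + 0 = 10.41

10.41%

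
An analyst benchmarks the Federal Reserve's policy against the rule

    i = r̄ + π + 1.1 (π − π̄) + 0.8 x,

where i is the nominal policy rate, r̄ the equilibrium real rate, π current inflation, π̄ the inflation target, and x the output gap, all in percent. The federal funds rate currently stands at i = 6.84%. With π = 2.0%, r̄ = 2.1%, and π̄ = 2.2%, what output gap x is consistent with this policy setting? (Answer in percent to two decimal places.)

0.8 x = 6.84 − 2.1 − 2.0 − 1.1 × (2.0 − 2.2) = 2.96
x = 2.96 / 0.8 = 3.70

3.70%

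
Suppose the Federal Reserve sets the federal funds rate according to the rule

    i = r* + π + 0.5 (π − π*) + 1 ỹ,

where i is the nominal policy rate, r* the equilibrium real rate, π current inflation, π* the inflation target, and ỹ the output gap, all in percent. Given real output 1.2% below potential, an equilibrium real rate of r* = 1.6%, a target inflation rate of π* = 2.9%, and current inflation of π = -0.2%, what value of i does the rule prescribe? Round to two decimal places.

Output 1.2% below potential → ỹ = -1.2.
i = 1.6 + (-0.2) + 0.5 × (-0.2 − 2.9) + 1 × (-1.2)
   = 1.6 − 0.2 − 1.55 − 1.2 = -1.35

-1.35%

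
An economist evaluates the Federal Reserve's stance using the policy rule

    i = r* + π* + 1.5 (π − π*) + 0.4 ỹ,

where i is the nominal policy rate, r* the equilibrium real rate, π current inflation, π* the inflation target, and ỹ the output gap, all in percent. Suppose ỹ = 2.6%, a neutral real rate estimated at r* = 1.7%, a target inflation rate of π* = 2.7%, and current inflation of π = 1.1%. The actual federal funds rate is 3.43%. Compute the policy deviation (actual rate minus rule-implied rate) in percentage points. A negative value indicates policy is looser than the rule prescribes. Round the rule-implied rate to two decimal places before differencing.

i = 1.7 + 2.7 + 1.5 × (1.1 − 2.7) + 0.4 × 2.6
   = 1.7 + 2.7 − 2.4 + 1.04 = 3.04
Deviation = 3.43 − 3.04 = 0.39 pp.

0.39 pp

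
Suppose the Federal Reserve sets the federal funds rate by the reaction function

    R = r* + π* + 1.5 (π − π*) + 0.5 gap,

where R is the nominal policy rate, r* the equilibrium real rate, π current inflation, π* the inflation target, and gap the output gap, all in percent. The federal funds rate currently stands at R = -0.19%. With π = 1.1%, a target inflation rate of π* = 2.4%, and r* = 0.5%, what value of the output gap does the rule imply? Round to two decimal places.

-2.28%

0.5 gap = -0.19 − 0.5 − 2.4 − 1.5 × (1.1 − 2.4) = -1.14
gap = -1.14 / 0.5 = -2.28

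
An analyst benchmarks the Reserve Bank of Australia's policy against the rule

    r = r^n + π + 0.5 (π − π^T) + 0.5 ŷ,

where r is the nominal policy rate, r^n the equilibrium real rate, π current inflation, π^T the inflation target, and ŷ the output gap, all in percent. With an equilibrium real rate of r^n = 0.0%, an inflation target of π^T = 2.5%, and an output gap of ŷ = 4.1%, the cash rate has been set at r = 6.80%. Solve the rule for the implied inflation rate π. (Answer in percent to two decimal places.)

4.00%

Collecting π: r = r^n + (1 + 0.5) π − 0.5 π^T + 0.5 ŷ
1.5 π = 6.80 − 0.0 + 0.5 × 2.5 − 0.5 × 4.1 = 6
π = 6 / 1.5 = 4.00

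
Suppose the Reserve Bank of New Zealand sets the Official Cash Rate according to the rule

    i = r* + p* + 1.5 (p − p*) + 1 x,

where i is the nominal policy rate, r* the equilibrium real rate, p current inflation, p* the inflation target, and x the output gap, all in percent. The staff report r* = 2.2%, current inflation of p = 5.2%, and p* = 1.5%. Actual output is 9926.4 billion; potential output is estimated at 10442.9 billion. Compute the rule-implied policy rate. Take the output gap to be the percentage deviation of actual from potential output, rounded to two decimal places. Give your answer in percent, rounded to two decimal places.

Output gap = 100 × (9926.4 − 10442.9) / 10442.9 = -4.95%.
i = 2.20 + 1.50 + 1.5 × (5.20 − 1.50) + 1 × (-4.95)
   = 2.20 + 1.5 + 5.55 − 4.95 = 4.30

4.30%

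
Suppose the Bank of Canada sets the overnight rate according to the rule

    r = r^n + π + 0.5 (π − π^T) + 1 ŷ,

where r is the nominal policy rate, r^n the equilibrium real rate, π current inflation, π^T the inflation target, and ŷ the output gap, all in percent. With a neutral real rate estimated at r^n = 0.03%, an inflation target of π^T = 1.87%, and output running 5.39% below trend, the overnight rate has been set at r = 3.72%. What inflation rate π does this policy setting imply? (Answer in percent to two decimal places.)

Output 5.39% below potential → ŷ = -5.39.
Collecting π: r = r^n + (1 + 0.5) π − 0.5 π^T + 1 ŷ
1.5 π = 3.72 − 0.03 + 0.5 × 1.87 − 1 × (-5.39) = 10.015
π = 10.015 / 1.5 = 6.68

6.68%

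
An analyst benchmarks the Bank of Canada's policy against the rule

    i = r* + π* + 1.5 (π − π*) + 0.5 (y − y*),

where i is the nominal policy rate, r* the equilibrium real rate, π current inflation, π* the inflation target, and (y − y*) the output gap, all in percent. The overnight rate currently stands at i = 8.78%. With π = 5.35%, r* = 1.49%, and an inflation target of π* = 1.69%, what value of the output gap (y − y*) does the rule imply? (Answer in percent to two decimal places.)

0.5 (y − y*) = 8.78 − 1.49 − 1.69 − 1.5 × (5.35 − 1.69) = 0.11
(y − y*) = 0.11 / 0.5 = 0.22

0.22%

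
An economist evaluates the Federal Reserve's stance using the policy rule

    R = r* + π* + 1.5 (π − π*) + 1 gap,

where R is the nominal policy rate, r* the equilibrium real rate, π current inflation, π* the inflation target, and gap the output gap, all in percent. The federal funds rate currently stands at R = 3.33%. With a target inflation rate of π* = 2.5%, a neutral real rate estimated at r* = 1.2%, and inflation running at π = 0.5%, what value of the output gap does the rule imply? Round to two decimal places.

2.63%

1 gap = 3.33 − 1.2 − 2.5 − 1.5 × (0.5 − 2.5) = 2.63
gap = 2.63 / 1 = 2.63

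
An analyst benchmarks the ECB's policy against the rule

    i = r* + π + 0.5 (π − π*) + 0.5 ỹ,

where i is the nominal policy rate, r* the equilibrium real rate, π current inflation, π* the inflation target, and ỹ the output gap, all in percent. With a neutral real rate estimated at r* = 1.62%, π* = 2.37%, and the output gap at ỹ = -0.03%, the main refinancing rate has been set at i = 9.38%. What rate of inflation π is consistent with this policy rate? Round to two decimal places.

5.97%

Collecting π: i = r* + (1 + 0.5) π − 0.5 π* + 0.5 ỹ
1.5 π = 9.38 − 1.62 + 0.5 × 2.37 − 0.5 × (-0.03) = 8.96
π = 8.96 / 1.5 = 5.97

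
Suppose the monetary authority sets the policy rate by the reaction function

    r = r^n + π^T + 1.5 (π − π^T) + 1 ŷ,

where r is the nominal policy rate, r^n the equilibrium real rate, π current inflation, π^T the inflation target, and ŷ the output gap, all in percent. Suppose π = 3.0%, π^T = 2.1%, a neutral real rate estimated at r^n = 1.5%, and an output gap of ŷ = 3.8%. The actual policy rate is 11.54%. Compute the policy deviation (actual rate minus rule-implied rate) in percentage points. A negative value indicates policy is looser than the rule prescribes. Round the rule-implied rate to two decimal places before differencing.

2.79 pp

r = 1.5 + 2.1 + 1.5 × (3.0 − 2.1) + 1 × 3.8
   = 1.5 + 2.1 + 1.35 + 3.8 = 8.75
Deviation = 11.54 − 8.75 = 2.79 pp.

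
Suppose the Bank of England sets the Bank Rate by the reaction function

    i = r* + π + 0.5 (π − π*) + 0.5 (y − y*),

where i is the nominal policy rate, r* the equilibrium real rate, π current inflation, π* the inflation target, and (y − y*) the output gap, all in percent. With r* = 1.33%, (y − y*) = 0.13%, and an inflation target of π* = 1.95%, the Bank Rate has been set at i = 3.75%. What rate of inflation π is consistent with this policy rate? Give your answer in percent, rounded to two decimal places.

2.22%

Collecting π: i = r* + (1 + 0.5) π − 0.5 π* + 0.5 (y − y*)
1.5 π = 3.75 − 1.33 + 0.5 × 1.95 − 0.5 × 0.13 = 3.33
π = 3.33 / 1.5 = 2.22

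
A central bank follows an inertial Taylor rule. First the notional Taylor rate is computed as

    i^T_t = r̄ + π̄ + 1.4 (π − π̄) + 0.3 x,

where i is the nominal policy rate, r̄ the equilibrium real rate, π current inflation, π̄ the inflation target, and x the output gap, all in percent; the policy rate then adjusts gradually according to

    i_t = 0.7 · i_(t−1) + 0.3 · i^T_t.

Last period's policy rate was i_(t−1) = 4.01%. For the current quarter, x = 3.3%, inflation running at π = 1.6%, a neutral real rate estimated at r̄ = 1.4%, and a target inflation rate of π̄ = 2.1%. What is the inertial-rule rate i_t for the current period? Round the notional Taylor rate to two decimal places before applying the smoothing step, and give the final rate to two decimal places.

i^T_t = 1.4 + 2.1 + 1.4 × (1.6 − 2.1) + 0.3 × 3.3
   = 1.4 + 2.1 − 0.7 + 0.99 = 3.79
i_t = 0.7 × 4.01 + 0.3 × 3.79 = 2.807 + 1.137 = 3.94

3.94%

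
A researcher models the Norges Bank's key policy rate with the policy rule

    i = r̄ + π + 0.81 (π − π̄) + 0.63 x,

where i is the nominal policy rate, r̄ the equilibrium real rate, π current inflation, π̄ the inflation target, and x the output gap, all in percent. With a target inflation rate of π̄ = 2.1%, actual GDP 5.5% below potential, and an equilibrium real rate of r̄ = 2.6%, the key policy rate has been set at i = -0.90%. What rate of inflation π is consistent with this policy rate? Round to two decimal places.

Output 5.5% below potential → x = -5.5.
Collecting π: i = r̄ + (1 + 0.81) π − 0.81 π̄ + 0.63 x
1.81 π = -0.90 − 2.6 + 0.81 × 2.1 − 0.63 × (-5.5) = 1.666
π = 1.666 / 1.81 = 0.92

0.92%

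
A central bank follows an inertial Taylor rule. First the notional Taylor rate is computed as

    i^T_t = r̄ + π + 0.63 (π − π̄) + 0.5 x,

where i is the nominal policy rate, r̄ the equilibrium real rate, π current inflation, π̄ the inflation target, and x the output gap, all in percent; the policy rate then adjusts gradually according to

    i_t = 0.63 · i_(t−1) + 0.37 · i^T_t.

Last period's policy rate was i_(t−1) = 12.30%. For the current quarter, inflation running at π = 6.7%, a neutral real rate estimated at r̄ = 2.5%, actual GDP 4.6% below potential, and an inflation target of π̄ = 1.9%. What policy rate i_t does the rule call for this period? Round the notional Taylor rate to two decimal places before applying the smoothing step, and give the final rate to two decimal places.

11.42%

Output 4.6% below potential → x = -4.6.
i^T_t = 2.5 + 6.7 + 0.63 × (6.7 − 1.9) + 0.5 × (-4.6)
   = 2.5 + 6.7 + 3.024 − 2.3 = 9.92
i_t = 0.63 × 12.30 + 0.37 × 9.92 = 7.749 + 3.6704 = 11.42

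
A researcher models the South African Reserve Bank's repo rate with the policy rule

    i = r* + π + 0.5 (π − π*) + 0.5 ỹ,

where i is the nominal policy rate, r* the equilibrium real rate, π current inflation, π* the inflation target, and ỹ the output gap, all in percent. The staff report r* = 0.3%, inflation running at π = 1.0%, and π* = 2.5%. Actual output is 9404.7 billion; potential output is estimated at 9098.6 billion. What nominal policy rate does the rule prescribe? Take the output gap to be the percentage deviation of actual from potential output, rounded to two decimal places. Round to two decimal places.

Output gap = 100 × (9404.7 − 9098.6) / 9098.6 = 3.36%.
i = 0.30 + 1.00 + 0.5 × (1.00 − 2.50) + 0.5 × 3.36
   = 0.30 + 1 − 0.75 + 1.68 = 2.23

2.23%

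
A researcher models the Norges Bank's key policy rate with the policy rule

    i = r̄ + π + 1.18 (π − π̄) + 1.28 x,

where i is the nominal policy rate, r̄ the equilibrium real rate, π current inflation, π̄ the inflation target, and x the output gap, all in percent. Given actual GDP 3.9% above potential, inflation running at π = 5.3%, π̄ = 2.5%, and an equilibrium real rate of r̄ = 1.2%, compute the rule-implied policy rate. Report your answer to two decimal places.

14.80%

Output 3.9% above potential → x = 3.9.
i = 1.2 + 5.3 + 1.18 × (5.3 − 2.5) + 1.28 × 3.9
   = 1.2 + 5.3 + 3.304 + 4.992 = 14.80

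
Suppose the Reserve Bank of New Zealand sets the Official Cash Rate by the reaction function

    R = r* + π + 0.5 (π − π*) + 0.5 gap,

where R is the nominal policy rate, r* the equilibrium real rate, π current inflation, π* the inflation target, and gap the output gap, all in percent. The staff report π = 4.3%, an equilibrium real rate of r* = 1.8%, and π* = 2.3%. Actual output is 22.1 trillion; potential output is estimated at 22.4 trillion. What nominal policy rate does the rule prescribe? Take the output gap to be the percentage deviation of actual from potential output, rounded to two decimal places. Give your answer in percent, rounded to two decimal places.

Output gap = 100 × (22.1 − 22.4) / 22.4 = -1.34%.
R = 1.80 + 4.30 + 0.5 × (4.30 − 2.30) + 0.5 × (-1.34)
   = 1.80 + 4.3 + 1 − 0.67 = 6.43

6.43%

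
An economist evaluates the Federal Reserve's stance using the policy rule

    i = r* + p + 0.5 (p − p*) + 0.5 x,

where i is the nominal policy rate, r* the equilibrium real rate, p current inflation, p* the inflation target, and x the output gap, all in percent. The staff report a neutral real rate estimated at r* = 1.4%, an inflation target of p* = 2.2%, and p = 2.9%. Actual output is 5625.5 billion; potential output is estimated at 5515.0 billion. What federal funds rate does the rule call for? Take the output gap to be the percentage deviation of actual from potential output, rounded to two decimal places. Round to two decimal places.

5.65%

Output gap = 100 × (5625.5 − 5515.0) / 5515.0 = 2.00%.
i = 1.40 + 2.90 + 0.5 × (2.90 − 2.20) + 0.5 × 2.00
   = 1.40 + 2.9 + 0.35 + 1 = 5.65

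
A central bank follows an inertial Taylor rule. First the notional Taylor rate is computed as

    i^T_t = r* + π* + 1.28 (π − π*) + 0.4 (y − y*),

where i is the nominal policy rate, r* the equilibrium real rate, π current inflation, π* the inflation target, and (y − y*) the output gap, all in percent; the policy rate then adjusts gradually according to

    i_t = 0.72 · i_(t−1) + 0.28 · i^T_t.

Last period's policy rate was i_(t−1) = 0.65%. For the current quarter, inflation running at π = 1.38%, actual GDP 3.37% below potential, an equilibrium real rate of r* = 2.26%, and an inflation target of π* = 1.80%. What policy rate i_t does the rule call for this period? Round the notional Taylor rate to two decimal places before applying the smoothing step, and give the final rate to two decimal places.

1.08%

Output 3.37% below potential → (y − y*) = -3.37.
i^T_t = 2.26 + 1.80 + 1.28 × (1.38 − 1.80) + 0.4 × (-3.37)
   = 2.26 + 1.8 − 0.5376 − 1.348 = 2.17
i_t = 0.72 × 0.65 + 0.28 × 2.17 = 0.468 + 0.6076 = 1.08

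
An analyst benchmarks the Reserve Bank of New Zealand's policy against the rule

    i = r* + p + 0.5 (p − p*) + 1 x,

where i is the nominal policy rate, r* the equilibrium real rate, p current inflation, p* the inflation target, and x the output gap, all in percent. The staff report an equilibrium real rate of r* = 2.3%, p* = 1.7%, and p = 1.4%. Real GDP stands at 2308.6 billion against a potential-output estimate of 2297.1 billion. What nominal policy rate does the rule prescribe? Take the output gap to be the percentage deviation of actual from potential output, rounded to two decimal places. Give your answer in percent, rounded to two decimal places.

Output gap = 100 × (2308.6 − 2297.1) / 2297.1 = 0.50%.
i = 2.30 + 1.40 + 0.5 × (1.40 − 1.70) + 1 × 0.50
   = 2.30 + 1.4 − 0.15 + 0.5 = 4.05

4.05%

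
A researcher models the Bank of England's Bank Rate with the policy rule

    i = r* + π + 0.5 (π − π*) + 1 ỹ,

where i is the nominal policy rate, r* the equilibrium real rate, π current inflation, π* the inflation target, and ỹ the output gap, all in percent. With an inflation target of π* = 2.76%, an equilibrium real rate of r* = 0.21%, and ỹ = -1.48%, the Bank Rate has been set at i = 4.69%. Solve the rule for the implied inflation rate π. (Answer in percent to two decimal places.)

4.89%

Collecting π: i = r* + (1 + 0.5) π − 0.5 π* + 1 ỹ
1.5 π = 4.69 − 0.21 + 0.5 × 2.76 − 1 × (-1.48) = 7.34
π = 7.34 / 1.5 = 4.89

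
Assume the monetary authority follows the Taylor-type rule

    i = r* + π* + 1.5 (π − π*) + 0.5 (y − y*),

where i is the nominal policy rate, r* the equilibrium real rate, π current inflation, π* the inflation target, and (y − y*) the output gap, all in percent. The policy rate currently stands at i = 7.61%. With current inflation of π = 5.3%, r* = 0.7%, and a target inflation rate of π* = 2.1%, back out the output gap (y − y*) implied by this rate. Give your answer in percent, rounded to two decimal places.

0.02%

0.5 (y − y*) = 7.61 − 0.7 − 2.1 − 1.5 × (5.3 − 2.1) = 0.01
(y − y*) = 0.01 / 0.5 = 0.02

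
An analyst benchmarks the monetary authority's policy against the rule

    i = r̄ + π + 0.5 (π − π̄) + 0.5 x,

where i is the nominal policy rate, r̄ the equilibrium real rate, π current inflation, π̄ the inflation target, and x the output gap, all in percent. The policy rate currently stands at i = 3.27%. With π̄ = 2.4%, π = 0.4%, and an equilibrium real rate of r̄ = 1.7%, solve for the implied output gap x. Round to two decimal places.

0.5 x = 3.27 − 1.7 − 0.4 − 0.5 × (0.4 − 2.4) = 2.17
x = 2.17 / 0.5 = 4.34

4.34%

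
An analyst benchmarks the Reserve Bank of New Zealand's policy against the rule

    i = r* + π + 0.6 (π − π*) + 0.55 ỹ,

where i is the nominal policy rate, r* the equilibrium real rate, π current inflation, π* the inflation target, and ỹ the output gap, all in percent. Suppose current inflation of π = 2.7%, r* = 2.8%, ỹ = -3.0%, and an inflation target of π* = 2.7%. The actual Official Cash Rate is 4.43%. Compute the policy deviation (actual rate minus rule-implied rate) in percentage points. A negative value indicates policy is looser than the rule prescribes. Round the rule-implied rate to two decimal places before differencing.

i = 2.8 + 2.7 + 0.6 × (2.7 − 2.7) + 0.55 × (-3.0)
   = 2.8 + 2.7 + 0 − 1.65 = 3.85
Deviation = 4.43 − 3.85 = 0.58 pp.

0.58 pp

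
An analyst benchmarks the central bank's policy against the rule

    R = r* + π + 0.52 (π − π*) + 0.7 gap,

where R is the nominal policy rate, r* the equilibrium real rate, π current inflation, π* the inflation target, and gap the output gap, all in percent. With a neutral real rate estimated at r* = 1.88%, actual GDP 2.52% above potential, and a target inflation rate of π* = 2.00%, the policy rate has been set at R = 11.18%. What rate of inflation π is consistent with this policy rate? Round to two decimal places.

5.64%

Output 2.52% above potential → gap = 2.52.
Collecting π: R = r* + (1 + 0.52) π − 0.52 π* + 0.7 gap
1.52 π = 11.18 − 1.88 + 0.52 × 2.00 − 0.7 × 2.52 = 8.576
π = 8.576 / 1.52 = 5.64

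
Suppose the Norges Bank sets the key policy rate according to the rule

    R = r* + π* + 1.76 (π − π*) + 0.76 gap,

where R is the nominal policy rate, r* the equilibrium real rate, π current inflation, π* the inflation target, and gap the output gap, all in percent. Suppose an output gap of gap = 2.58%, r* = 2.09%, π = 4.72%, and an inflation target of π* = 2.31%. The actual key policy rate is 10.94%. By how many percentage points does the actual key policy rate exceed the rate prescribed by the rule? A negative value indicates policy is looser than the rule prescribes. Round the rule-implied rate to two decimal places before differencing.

0.34 pp

R = 2.09 + 2.31 + 1.76 × (4.72 − 2.31) + 0.76 × 2.58
   = 2.09 + 2.31 + 4.2416 + 1.9608 = 10.60
Deviation = 10.94 − 10.60 = 0.34 pp.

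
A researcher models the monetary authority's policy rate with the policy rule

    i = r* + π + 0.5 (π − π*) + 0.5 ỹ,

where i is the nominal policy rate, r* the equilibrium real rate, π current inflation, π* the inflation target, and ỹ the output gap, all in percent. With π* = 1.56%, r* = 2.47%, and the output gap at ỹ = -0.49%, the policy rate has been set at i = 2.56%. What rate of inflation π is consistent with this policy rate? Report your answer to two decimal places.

0.74%

Collecting π: i = r* + (1 + 0.5) π − 0.5 π* + 0.5 ỹ
1.5 π = 2.56 − 2.47 + 0.5 × 1.56 − 0.5 × (-0.49) = 1.115
π = 1.115 / 1.5 = 0.74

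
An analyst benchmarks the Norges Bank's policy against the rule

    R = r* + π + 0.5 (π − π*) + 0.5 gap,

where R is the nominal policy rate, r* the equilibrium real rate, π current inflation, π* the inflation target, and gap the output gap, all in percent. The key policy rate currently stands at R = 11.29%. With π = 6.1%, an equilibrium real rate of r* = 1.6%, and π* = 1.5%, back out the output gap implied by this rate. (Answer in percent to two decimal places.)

0.5 gap = 11.29 − 1.6 − 6.1 − 0.5 × (6.1 − 1.5) = 1.29
gap = 1.29 / 0.5 = 2.58

2.58%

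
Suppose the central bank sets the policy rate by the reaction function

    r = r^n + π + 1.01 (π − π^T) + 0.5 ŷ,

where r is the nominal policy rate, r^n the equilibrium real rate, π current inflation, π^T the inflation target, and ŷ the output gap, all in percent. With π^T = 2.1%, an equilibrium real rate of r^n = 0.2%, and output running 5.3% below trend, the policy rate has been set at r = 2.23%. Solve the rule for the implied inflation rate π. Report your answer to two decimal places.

3.38%

Output 5.3% below potential → ŷ = -5.3.
Collecting π: r = r^n + (1 + 1.01) π − 1.01 π^T + 0.5 ŷ
2.01 π = 2.23 − 0.2 + 1.01 × 2.1 − 0.5 × (-5.3) = 6.801
π = 6.801 / 2.01 = 3.38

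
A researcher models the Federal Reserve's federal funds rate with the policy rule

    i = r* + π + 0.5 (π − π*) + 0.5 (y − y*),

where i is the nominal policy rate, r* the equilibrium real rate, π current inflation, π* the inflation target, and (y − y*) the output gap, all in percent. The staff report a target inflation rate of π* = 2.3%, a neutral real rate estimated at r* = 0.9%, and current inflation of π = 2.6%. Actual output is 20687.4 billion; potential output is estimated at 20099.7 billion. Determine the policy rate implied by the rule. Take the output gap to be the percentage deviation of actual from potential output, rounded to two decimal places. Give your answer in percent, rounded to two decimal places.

5.11%

Output gap = 100 × (20687.4 − 20099.7) / 20099.7 = 2.92%.
i = 0.90 + 2.60 + 0.5 × (2.60 − 2.30) + 0.5 × 2.92
   = 0.90 + 2.6 + 0.15 + 1.46 = 5.11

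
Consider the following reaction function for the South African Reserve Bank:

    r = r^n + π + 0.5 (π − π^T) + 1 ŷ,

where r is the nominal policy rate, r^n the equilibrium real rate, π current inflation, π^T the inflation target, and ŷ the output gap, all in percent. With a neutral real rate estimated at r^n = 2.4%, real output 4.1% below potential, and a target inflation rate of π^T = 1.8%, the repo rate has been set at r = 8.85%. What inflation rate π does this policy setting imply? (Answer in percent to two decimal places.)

Output 4.1% below potential → ŷ = -4.1.
Collecting π: r = r^n + (1 + 0.5) π − 0.5 π^T + 1 ŷ
1.5 π = 8.85 − 2.4 + 0.5 × 1.8 − 1 × (-4.1) = 11.45
π = 11.45 / 1.5 = 7.63

7.63%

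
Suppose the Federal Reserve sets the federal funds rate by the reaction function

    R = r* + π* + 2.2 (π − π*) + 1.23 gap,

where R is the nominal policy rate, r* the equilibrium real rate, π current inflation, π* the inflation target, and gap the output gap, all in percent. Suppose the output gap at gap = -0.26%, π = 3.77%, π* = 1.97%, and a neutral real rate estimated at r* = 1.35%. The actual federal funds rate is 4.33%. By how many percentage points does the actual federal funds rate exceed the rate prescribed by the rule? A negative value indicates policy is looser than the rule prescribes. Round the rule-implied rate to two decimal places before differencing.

R = 1.35 + 1.97 + 2.2 × (3.77 − 1.97) + 1.23 × (-0.26)
   = 1.35 + 1.97 + 3.96 − 0.3198 = 6.96
Deviation = 4.33 − 6.96 = -2.63 pp.

-2.63 pp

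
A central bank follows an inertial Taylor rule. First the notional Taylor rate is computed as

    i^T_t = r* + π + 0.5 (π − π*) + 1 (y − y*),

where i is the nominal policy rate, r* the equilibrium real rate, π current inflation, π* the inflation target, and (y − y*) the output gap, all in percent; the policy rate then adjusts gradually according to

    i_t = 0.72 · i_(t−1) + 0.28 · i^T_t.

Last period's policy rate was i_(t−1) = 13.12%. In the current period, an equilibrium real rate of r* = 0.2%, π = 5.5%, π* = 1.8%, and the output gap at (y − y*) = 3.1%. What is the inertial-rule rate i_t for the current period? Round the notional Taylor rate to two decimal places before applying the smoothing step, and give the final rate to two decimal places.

12.43%

i^T_t = 0.2 + 5.5 + 0.5 × (5.5 − 1.8) + 1 × 3.1
   = 0.2 + 5.5 + 1.85 + 3.1 = 10.65
i_t = 0.72 × 13.12 + 0.28 × 10.65 = 9.4464 + 2.982 = 12.43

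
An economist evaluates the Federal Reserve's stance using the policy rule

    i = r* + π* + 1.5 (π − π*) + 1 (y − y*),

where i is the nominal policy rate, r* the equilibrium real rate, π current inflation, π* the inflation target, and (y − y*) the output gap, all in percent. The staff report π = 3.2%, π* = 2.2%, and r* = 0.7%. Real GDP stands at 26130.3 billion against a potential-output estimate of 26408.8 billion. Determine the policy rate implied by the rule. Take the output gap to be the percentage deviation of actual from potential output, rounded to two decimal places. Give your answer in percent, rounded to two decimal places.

3.35%

Output gap = 100 × (26130.3 − 26408.8) / 26408.8 = -1.05%.
i = 0.70 + 2.20 + 1.5 × (3.20 − 2.20) + 1 × (-1.05)
   = 0.70 + 2.2 + 1.5 − 1.05 = 3.35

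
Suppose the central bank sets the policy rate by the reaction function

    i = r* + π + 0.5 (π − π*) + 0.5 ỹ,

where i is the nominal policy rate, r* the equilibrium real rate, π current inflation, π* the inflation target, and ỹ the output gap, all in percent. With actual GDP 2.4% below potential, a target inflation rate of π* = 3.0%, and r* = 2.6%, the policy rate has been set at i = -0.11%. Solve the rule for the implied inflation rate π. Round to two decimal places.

Output 2.4% below potential → ỹ = -2.4.
Collecting π: i = r* + (1 + 0.5) π − 0.5 π* + 0.5 ỹ
1.5 π = -0.11 − 2.6 + 0.5 × 3.0 − 0.5 × (-2.4) = -0.01
π = -0.01 / 1.5 = -0.01

-0.01%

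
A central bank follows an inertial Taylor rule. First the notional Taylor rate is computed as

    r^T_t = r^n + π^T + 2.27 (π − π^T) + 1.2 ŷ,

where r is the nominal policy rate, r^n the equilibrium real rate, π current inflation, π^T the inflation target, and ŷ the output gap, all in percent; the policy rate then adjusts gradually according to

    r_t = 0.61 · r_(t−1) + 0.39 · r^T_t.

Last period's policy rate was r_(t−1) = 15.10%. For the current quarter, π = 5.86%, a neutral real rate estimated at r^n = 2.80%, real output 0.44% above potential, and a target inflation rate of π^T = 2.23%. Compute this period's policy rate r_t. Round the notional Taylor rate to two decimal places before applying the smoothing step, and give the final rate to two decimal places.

Output 0.44% above potential → ŷ = 0.44.
r^T_t = 2.80 + 2.23 + 2.27 × (5.86 − 2.23) + 1.2 × 0.44
   = 2.80 + 2.23 + 8.2401 + 0.528 = 13.80
r_t = 0.61 × 15.10 + 0.39 × 13.80 = 9.211 + 5.382 = 14.59

14.59%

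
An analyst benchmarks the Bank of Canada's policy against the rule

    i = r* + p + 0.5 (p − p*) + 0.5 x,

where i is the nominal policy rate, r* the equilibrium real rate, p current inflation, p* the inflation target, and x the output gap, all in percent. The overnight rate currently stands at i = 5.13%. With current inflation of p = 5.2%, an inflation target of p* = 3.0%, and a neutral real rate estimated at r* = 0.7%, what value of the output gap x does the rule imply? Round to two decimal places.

-3.74%

0.5 x = 5.13 − 0.7 − 5.2 − 0.5 × (5.2 − 3.0) = -1.87
x = -1.87 / 0.5 = -3.74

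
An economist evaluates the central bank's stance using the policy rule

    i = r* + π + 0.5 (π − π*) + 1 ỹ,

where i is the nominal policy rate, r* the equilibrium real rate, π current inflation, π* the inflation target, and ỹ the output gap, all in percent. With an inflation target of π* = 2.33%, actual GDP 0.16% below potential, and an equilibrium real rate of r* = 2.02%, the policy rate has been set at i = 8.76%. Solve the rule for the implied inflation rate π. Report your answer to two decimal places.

Output 0.16% below potential → ỹ = -0.16.
Collecting π: i = r* + (1 + 0.5) π − 0.5 π* + 1 ỹ
1.5 π = 8.76 − 2.02 + 0.5 × 2.33 − 1 × (-0.16) = 8.065
π = 8.065 / 1.5 = 5.38

5.38%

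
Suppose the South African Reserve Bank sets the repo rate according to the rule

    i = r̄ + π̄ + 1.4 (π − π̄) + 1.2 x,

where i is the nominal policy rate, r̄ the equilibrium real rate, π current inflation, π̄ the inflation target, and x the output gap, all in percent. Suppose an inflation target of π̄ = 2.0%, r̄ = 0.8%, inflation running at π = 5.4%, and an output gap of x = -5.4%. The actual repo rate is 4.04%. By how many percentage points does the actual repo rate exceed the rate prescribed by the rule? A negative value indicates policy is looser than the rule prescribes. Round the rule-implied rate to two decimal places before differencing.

2.96 pp

i = 0.8 + 2.0 + 1.4 × (5.4 − 2.0) + 1.2 × (-5.4)
   = 0.8 + 2 + 4.76 − 6.48 = 1.08
Deviation = 4.04 − 1.08 = 2.96 pp.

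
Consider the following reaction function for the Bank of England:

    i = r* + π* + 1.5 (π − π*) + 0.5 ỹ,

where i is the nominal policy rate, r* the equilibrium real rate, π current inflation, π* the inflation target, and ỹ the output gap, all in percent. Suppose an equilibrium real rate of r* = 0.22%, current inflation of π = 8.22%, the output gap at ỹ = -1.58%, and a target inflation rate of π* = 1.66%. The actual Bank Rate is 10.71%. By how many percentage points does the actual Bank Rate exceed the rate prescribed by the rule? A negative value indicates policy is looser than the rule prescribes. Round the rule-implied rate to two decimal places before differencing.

i = 0.22 + 1.66 + 1.5 × (8.22 − 1.66) + 0.5 × (-1.58)
   = 0.22 + 1.66 + 9.84 − 0.79 = 10.93
Deviation = 10.71 − 10.93 = -0.22 pp.

-0.22 pp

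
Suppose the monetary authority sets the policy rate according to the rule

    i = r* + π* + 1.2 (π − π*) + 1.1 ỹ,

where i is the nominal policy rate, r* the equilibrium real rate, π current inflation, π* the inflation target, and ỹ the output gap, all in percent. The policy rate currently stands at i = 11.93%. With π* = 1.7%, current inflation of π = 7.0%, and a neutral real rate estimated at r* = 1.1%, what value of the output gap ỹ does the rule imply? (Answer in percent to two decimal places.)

2.52%

1.1 ỹ = 11.93 − 1.1 − 1.7 − 1.2 × (7.0 − 1.7) = 2.77
ỹ = 2.77 / 1.1 = 2.52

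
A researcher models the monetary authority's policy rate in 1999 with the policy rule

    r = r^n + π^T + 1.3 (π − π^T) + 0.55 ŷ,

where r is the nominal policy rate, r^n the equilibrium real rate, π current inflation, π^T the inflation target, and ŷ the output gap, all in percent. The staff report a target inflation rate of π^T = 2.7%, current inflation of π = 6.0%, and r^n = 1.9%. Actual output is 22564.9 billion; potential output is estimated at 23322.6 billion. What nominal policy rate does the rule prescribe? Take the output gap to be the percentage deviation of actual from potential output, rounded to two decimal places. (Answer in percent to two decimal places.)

Output gap = 100 × (22564.9 − 23322.6) / 23322.6 = -3.25%.
r = 1.90 + 2.70 + 1.3 × (6.00 − 2.70) + 0.55 × (-3.25)
   = 1.90 + 2.7 + 4.29 − 1.7875 = 7.10

7.10%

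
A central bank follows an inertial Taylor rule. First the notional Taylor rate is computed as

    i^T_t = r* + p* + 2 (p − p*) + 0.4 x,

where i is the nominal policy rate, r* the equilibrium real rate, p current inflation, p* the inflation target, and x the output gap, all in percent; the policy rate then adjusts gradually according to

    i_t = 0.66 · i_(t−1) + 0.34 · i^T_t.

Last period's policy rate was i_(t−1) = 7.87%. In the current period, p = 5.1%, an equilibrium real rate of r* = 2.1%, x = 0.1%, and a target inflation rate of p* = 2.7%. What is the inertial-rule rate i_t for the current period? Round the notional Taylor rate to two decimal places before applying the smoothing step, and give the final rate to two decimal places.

8.47%

i^T_t = 2.1 + 2.7 + 2 × (5.1 − 2.7) + 0.4 × 0.1
   = 2.1 + 2.7 + 4.8 + 0.04 = 9.64
i_t = 0.66 × 7.87 + 0.34 × 9.64 = 5.1942 + 3.2776 = 8.47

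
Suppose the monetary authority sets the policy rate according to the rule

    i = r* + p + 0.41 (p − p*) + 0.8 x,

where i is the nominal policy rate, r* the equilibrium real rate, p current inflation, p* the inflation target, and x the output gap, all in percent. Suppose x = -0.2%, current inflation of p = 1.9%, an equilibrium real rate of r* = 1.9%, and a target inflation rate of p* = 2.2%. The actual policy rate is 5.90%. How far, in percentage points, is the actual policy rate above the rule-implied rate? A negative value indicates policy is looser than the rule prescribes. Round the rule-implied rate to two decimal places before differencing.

i = 1.9 + 1.9 + 0.41 × (1.9 − 2.2) + 0.8 × (-0.2)
   = 1.9 + 1.9 − 0.123 − 0.16 = 3.52
Deviation = 5.90 − 3.52 = 2.38 pp.

2.38 pp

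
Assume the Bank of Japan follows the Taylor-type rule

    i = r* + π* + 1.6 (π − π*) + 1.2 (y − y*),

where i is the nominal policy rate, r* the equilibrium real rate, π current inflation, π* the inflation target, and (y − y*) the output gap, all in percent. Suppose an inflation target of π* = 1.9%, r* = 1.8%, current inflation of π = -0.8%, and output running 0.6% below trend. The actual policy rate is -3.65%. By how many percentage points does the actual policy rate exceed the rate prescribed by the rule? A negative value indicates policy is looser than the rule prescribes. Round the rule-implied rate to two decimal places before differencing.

Output 0.6% below potential → (y − y*) = -0.6.
i = 1.8 + 1.9 + 1.6 × (-0.8 − 1.9) + 1.2 × (-0.6)
   = 1.8 + 1.9 − 4.32 − 0.72 = -1.34
Deviation = -3.65 − (-1.34) = -2.31 pp.

-2.31 pp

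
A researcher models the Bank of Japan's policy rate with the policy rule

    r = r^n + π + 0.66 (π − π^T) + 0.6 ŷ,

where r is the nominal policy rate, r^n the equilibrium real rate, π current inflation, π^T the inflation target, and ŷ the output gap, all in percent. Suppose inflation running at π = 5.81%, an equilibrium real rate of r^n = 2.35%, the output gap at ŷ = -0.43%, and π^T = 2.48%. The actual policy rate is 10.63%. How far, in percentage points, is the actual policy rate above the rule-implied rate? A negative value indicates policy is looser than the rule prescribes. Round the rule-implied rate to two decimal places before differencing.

0.53 pp

r = 2.35 + 5.81 + 0.66 × (5.81 − 2.48) + 0.6 × (-0.43)
   = 2.35 + 5.81 + 2.1978 − 0.258 = 10.10
Deviation = 10.63 − 10.10 = 0.53 pp.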